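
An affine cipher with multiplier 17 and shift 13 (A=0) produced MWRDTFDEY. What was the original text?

The inverse of 17 mod 26 is 23, since 17·23=391≡1. Apply D(y)=23·(y−13) mod 26:
M(12): 23·(12−13)=-23≡3 → D
W(22): 23·(22−13)=207≡25 → Z
R(17): 23·(17−13)=92≡14 → O
D(3): 23·(3−13)=-230≡4 → E
T(19): 23·(19−13)=138≡8 → I
F(5): 23·(5−13)=-184≡24 → Y
D(3): 23·(3−13)=-230≡4 → E
E(4): 23·(4−13)=-207≡1 → B
Y(24): 23·(24−13)=253≡19 → T

DZOEIYEBT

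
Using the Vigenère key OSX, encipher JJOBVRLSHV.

XBLPNOZKEJ

Repeat the key across the message: OSXOSXOSXO
J(9)+O(14): 23 → X
J(9)+S(18): 27≡1 → B
O(14)+X(23): 37≡11 → L
B(1)+O(14): 15 → P
V(21)+S(18): 39≡13 → N
R(17)+X(23): 40≡14 → O
L(11)+O(14): 25 → Z
S(18)+S(18): 36≡10 → K
H(7)+X(23): 30≡4 → E
V(21)+O(14): 35≡9 → J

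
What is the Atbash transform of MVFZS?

M(12) → N(13)
V(21) → E(4)
F(5) → U(20)
Z(25) → A(0)
S(18) → H(7)

NEUAH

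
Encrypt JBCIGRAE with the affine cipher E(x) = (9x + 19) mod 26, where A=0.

WCLNVQTD

J(9): 9·9+19=100≡22 → W
B(1): 9·1+19=28≡2 → C
C(2): 9·2+19=37≡11 → L
I(8): 9·8+19=91≡13 → N
G(6): 9·6+19=73≡21 → V
R(17): 9·17+19=172≡16 → Q
A(0): 9·0+19=19 → T
E(4): 9·4+19=55≡3 → D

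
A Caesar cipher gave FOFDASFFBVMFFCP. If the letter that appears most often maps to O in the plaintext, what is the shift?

The most frequent ciphertext letter is F (appears 6 times).
F is position 5; O is position 14.
Shift = -9≡17.

17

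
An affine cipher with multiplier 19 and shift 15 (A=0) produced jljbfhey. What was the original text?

The inverse of 19 mod 26 is 11, since 19·11=209≡1. Apply D(y)=11·(y−15) mod 26:
j(9): 11·(9−15)=-66≡12 → m
l(11): 11·(11−15)=-44≡8 → i
j(9): 11·(9−15)=-66≡12 → m
b(1): 11·(1−15)=-154≡2 → c
f(5): 11·(5−15)=-110≡20 → u
h(7): 11·(7−15)=-88≡16 → q
e(4): 11·(4−15)=-121≡9 → j
y(24): 11·(24−15)=99≡21 → v

mimcuqjv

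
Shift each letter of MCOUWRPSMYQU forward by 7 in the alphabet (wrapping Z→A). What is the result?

TJVBDYWZTFXB

M(12): 12+7=19 → T
C(2): 2+7=9 → J
O(14): 14+7=21 → V
U(20): 20+7=27≡1 → B
W(22): 22+7=29≡3 → D
R(17): 17+7=24 → Y
P(15): 15+7=22 → W
S(18): 18+7=25 → Z
M(12): 12+7=19 → T
Y(24): 24+7=31≡5 → F
Q(16): 16+7=23 → X
U(20): 20+7=27≡1 → B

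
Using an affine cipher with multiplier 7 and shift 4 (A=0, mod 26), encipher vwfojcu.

v(21): 7·21+4=151≡21 → v
w(22): 7·22+4=158≡2 → c
f(5): 7·5+4=39≡13 → n
o(14): 7·14+4=102≡24 → y
j(9): 7·9+4=67≡15 → p
c(2): 7·2+4=18 → s
u(20): 7·20+4=144≡14 → o

vcnypso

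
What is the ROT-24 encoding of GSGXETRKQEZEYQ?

G(6): 6+24=30≡4 → E
S(18): 18+24=42≡16 → Q
G(6): 6+24=30≡4 → E
X(23): 23+24=47≡21 → V
E(4): 4+24=28≡2 → C
T(19): 19+24=43≡17 → R
R(17): 17+24=41≡15 → P
K(10): 10+24=34≡8 → I
Q(16): 16+24=40≡14 → O
E(4): 4+24=28≡2 → C
Z(25): 25+24=49≡23 → X
E(4): 4+24=28≡2 → C
Y(24): 24+24=48≡22 → W
Q(16): 16+24=40≡14 → O

EQEVCRPIOCXCWO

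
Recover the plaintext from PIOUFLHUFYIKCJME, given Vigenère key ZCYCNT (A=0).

Repeat the key across the ciphertext: ZCYCNTZCYCNTZCYC
P(15)−Z(25): -10≡16 → Q
I(8)−C(2): 6 → G
O(14)−Y(24): -10≡16 → Q
U(20)−C(2): 18 → S
F(5)−N(13): -8≡18 → S
L(11)−T(19): -8≡18 → S
H(7)−Z(25): -18≡8 → I
U(20)−C(2): 18 → S
F(5)−Y(24): -19≡7 → H
Y(24)−C(2): 22 → W
I(8)−N(13): -5≡21 → V
K(10)−T(19): -9≡17 → R
C(2)−Z(25): -23≡3 → D
J(9)−C(2): 7 → H
M(12)−Y(24): -12≡14 → O
E(4)−C(2): 2 → C

QGQSSSISHWVRDHOC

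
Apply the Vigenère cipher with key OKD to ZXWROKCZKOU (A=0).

Repeat the key across the message: OKDOKDOKDOK
Z(25)+O(14): 39≡13 → N
X(23)+K(10): 33≡7 → H
W(22)+D(3): 25 → Z
R(17)+O(14): 31≡5 → F
O(14)+K(10): 24 → Y
K(10)+D(3): 13 → N
C(2)+O(14): 16 → Q
Z(25)+K(10): 35≡9 → J
K(10)+D(3): 13 → N
O(14)+O(14): 28≡2 → C
U(20)+K(10): 30≡4 → E

NHZFYNQJNCE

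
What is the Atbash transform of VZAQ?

V(21) → E(4)
Z(25) → A(0)
A(0) → Z(25)
Q(16) → J(9)

EAZJ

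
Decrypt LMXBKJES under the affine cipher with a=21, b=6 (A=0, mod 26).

The inverse of 21 mod 26 is 5, since 21·5=105≡1. Apply D(y)=5·(y−6) mod 26:
L(11): 5·(11−6)=25 → Z
M(12): 5·(12−6)=30≡4 → E
X(23): 5·(23−6)=85≡7 → H
B(1): 5·(1−6)=-25≡1 → B
K(10): 5·(10−6)=20 → U
J(9): 5·(9−6)=15 → P
E(4): 5·(4−6)=-10≡16 → Q
S(18): 5·(18−6)=60≡8 → I

ZEHBUPQI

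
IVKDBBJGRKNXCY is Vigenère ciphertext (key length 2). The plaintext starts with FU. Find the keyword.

Subtract each crib letter from the matching ciphertext letter (mod 26):
I(8)−F(5)=3 → D
V(21)−U(20)=1 → B

DB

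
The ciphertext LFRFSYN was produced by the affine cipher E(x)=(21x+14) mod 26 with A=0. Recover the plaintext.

The inverse of 21 mod 26 is 5, since 21·5=105≡1. Apply D(y)=5·(y−14) mod 26:
L(11): 5·(11−14)=-15≡11 → L
F(5): 5·(5−14)=-45≡7 → H
R(17): 5·(17−14)=15 → P
F(5): 5·(5−14)=-45≡7 → H
S(18): 5·(18−14)=20 → U
Y(24): 5·(24−14)=50≡24 → Y
N(13): 5·(13−14)=-5≡21 → V

LHPHUYV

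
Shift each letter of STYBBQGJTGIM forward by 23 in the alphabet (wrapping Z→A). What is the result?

PQVYYNDGQDFJ

S(18): 18+23=41≡15 → P
T(19): 19+23=42≡16 → Q
Y(24): 24+23=47≡21 → V
B(1): 1+23=24 → Y
B(1): 1+23=24 → Y
Q(16): 16+23=39≡13 → N
G(6): 6+23=29≡3 → D
J(9): 9+23=32≡6 → G
T(19): 19+23=42≡16 → Q
G(6): 6+23=29≡3 → D
I(8): 8+23=31≡5 → F
M(12): 12+23=35≡9 → J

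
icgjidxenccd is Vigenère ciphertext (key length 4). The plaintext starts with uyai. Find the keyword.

oegb

Subtract each crib letter from the matching ciphertext letter (mod 26):
i(8)−u(20)=-12≡14 → o
c(2)−y(24)=-22≡4 → e
g(6)−a(0)=6 → g
j(9)−i(8)=1 → b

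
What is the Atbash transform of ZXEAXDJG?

ACVZCWQT

Z(25) → A(0)
X(23) → C(2)
E(4) → V(21)
A(0) → Z(25)
X(23) → C(2)
D(3) → W(22)
J(9) → Q(16)
G(6) → T(19)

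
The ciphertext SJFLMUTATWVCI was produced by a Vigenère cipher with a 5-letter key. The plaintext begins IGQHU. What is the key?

KDPES

Subtract each crib letter from the matching ciphertext letter (mod 26):
S(18)−I(8)=10 → K
J(9)−G(6)=3 → D
F(5)−Q(16)=-11≡15 → P
L(11)−H(7)=4 → E
M(12)−U(20)=-8≡18 → S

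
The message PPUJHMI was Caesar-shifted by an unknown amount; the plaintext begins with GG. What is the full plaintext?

GGLAYDZ

From the crib: P(15)−G(6)=9, so the shift is 9.
Subtract 9 from each ciphertext letter:
P(15): 15−9=6 → G
P(15): 15−9=6 → G
U(20): 20−9=11 → L
J(9): 9−9=0 → A
H(7): 7−9=-2≡24 → Y
M(12): 12−9=3 → D
I(8): 8−9=-1≡25 → Z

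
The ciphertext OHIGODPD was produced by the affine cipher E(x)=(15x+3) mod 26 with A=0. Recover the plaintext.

ZCJVZAGA

The inverse of 15 mod 26 is 7, since 15·7=105≡1. Apply D(y)=7·(y−3) mod 26:
O(14): 7·(14−3)=77≡25 → Z
H(7): 7·(7−3)=28≡2 → C
I(8): 7·(8−3)=35≡9 → J
G(6): 7·(6−3)=21 → V
O(14): 7·(14−3)=77≡25 → Z
D(3): 7·(3−3)=0 → A
P(15): 7·(15−3)=84≡6 → G
D(3): 7·(3−3)=0 → A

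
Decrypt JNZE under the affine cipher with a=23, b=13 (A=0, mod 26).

KAWD

The inverse of 23 mod 26 is 17, since 23·17=391≡1. Apply D(y)=17·(y−13) mod 26:
J(9): 17·(9−13)=-68≡10 → K
N(13): 17·(13−13)=0 → A
Z(25): 17·(25−13)=204≡22 → W
E(4): 17·(4−13)=-153≡3 → D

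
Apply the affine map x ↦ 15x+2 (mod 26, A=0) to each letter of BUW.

RQU

B(1): 15·1+2=17 → R
U(20): 15·20+2=302≡16 → Q
W(22): 15·22+2=332≡20 → U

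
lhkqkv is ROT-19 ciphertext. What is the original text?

l(11): 11−19=-8≡18 → s
h(7): 7−19=-12≡14 → o
k(10): 10−19=-9≡17 → r
q(16): 16−19=-3≡23 → x
k(10): 10−19=-9≡17 → r
v(21): 21−19=2 → c

sorxrc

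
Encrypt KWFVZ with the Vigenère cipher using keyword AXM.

KTRVW

Repeat the key across the message: AXMAX
K(10)+A(0): 10 → K
W(22)+X(23): 45≡19 → T
F(5)+M(12): 17 → R
V(21)+A(0): 21 → V
Z(25)+X(23): 48≡22 → W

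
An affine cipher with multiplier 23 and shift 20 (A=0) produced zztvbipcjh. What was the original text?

The inverse of 23 mod 26 is 17, since 23·17=391≡1. Apply D(y)=17·(y−20) mod 26:
z(25): 17·(25−20)=85≡7 → h
z(25): 17·(25−20)=85≡7 → h
t(19): 17·(19−20)=-17≡9 → j
v(21): 17·(21−20)=17 → r
b(1): 17·(1−20)=-323≡15 → p
i(8): 17·(8−20)=-204≡4 → e
p(15): 17·(15−20)=-85≡19 → t
c(2): 17·(2−20)=-306≡6 → g
j(9): 17·(9−20)=-187≡21 → v
h(7): 17·(7−20)=-221≡13 → n

hhjrpetgvn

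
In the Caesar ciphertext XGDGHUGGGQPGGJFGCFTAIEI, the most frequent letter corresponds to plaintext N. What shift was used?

19

The most frequent ciphertext letter is G (appears 8 times).
G is position 6; N is position 13.
Shift = -7≡19.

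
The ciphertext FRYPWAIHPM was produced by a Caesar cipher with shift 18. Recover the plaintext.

F(5): 5−18=-13≡13 → N
R(17): 17−18=-1≡25 → Z
Y(24): 24−18=6 → G
P(15): 15−18=-3≡23 → X
W(22): 22−18=4 → E
A(0): 0−18=-18≡8 → I
I(8): 8−18=-10≡16 → Q
H(7): 7−18=-11≡15 → P
P(15): 15−18=-3≡23 → X
M(12): 12−18=-6≡20 → U

NZGXEIQPXU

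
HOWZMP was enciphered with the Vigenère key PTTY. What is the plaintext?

SVDBXW

Repeat the key across the ciphertext: PTTYPT
H(7)−P(15): -8≡18 → S
O(14)−T(19): -5≡21 → V
W(22)−T(19): 3 → D
Z(25)−Y(24): 1 → B
M(12)−P(15): -3≡23 → X
P(15)−T(19): -4≡22 → W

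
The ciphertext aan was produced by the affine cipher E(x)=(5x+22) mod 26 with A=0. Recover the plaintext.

The inverse of 5 mod 26 is 21, since 5·21=105≡1. Apply D(y)=21·(y−22) mod 26:
a(0): 21·(0−22)=-462≡6 → g
a(0): 21·(0−22)=-462≡6 → g
n(13): 21·(13−22)=-189≡19 → t

ggt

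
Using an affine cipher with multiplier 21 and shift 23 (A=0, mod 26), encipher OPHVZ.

FAOWC

O(14): 21·14+23=317≡5 → F
P(15): 21·15+23=338≡0 → A
H(7): 21·7+23=170≡14 → O
V(21): 21·21+23=464≡22 → W
Z(25): 21·25+23=548≡2 → C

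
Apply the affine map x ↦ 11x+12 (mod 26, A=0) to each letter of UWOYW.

YUKQU

U(20): 11·20+12=232≡24 → Y
W(22): 11·22+12=254≡20 → U
O(14): 11·14+12=166≡10 → K
Y(24): 11·24+12=276≡16 → Q
W(22): 11·22+12=254≡20 → U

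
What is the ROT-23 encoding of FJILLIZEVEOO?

F(5): 5+23=28≡2 → C
J(9): 9+23=32≡6 → G
I(8): 8+23=31≡5 → F
L(11): 11+23=34≡8 → I
L(11): 11+23=34≡8 → I
I(8): 8+23=31≡5 → F
Z(25): 25+23=48≡22 → W
E(4): 4+23=27≡1 → B
V(21): 21+23=44≡18 → S
E(4): 4+23=27≡1 → B
O(14): 14+23=37≡11 → L
O(14): 14+23=37≡11 → L

CGFIIFWBSBLL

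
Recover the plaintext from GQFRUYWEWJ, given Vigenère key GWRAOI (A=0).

Repeat the key across the ciphertext: GWRAOIGWRA
G(6)−G(6): 0 → A
Q(16)−W(22): -6≡20 → U
F(5)−R(17): -12≡14 → O
R(17)−A(0): 17 → R
U(20)−O(14): 6 → G
Y(24)−I(8): 16 → Q
W(22)−G(6): 16 → Q
E(4)−W(22): -18≡8 → I
W(22)−R(17): 5 → F
J(9)−A(0): 9 → J

AUORGQQIFJ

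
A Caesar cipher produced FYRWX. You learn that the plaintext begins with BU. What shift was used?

4

From the crib: F(5)−B(1)=4, so the shift is 4.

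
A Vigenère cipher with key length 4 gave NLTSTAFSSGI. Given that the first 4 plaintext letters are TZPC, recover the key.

Subtract each crib letter from the matching ciphertext letter (mod 26):
N(13)−T(19)=-6≡20 → U
L(11)−Z(25)=-14≡12 → M
T(19)−P(15)=4 → E
S(18)−C(2)=16 → Q

UMEQ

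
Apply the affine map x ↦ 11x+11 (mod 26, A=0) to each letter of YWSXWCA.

Y(24): 11·24+11=275≡15 → P
W(22): 11·22+11=253≡19 → T
S(18): 11·18+11=209≡1 → B
X(23): 11·23+11=264≡4 → E
W(22): 11·22+11=253≡19 → T
C(2): 11·2+11=33≡7 → H
A(0): 11·0+11=11 → L

PTBETHL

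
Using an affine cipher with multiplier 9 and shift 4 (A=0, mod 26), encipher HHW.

PPU

H(7): 9·7+4=67≡15 → P
H(7): 9·7+4=67≡15 → P
W(22): 9·22+4=202≡20 → U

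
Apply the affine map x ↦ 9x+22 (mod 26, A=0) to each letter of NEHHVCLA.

N(13): 9·13+22=139≡9 → J
E(4): 9·4+22=58≡6 → G
H(7): 9·7+22=85≡7 → H
H(7): 9·7+22=85≡7 → H
V(21): 9·21+22=211≡3 → D
C(2): 9·2+22=40≡14 → O
L(11): 9·11+22=121≡17 → R
A(0): 9·0+22=22 → W

JGHHDORW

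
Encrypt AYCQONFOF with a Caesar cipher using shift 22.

WUYMKJBKB

A(0): 0+22=22 → W
Y(24): 24+22=46≡20 → U
C(2): 2+22=24 → Y
Q(16): 16+22=38≡12 → M
O(14): 14+22=36≡10 → K
N(13): 13+22=35≡9 → J
F(5): 5+22=27≡1 → B
O(14): 14+22=36≡10 → K
F(5): 5+22=27≡1 → B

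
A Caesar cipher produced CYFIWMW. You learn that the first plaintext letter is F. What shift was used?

23

From the crib: C(2)−F(5)=-3≡23, so the shift is 23.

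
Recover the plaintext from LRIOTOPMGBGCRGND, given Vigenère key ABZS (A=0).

Repeat the key across the ciphertext: ABZSABZSABZSABZS
L(11)−A(0): 11 → L
R(17)−B(1): 16 → Q
I(8)−Z(25): -17≡9 → J
O(14)−S(18): -4≡22 → W
T(19)−A(0): 19 → T
O(14)−B(1): 13 → N
P(15)−Z(25): -10≡16 → Q
M(12)−S(18): -6≡20 → U
G(6)−A(0): 6 → G
B(1)−B(1): 0 → A
G(6)−Z(25): -19≡7 → H
C(2)−S(18): -16≡10 → K
R(17)−A(0): 17 → R
G(6)−B(1): 5 → F
N(13)−Z(25): -12≡14 → O
D(3)−S(18): -15≡11 → L

LQJWTNQUGAHKRFOL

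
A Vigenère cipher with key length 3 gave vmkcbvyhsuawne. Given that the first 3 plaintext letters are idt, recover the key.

njr

Subtract each crib letter from the matching ciphertext letter (mod 26):
v(21)−i(8)=13 → n
m(12)−d(3)=9 → j
k(10)−t(19)=-9≡17 → r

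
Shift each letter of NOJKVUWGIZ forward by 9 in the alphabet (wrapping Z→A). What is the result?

WXSTEDFPRI

N(13): 13+9=22 → W
O(14): 14+9=23 → X
J(9): 9+9=18 → S
K(10): 10+9=19 → T
V(21): 21+9=30≡4 → E
U(20): 20+9=29≡3 → D
W(22): 22+9=31≡5 → F
G(6): 6+9=15 → P
I(8): 8+9=17 → R
Z(25): 25+9=34≡8 → I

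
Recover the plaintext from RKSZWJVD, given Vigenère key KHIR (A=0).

HDKIMCNM

Repeat the key across the ciphertext: KHIRKHIR
R(17)−K(10): 7 → H
K(10)−H(7): 3 → D
S(18)−I(8): 10 → K
Z(25)−R(17): 8 → I
W(22)−K(10): 12 → M
J(9)−H(7): 2 → C
V(21)−I(8): 13 → N
D(3)−R(17): -14≡12 → M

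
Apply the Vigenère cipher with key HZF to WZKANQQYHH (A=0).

DYPHMVXXMO

Repeat the key across the message: HZFHZFHZFH
W(22)+H(7): 29≡3 → D
Z(25)+Z(25): 50≡24 → Y
K(10)+F(5): 15 → P
A(0)+H(7): 7 → H
N(13)+Z(25): 38≡12 → M
Q(16)+F(5): 21 → V
Q(16)+H(7): 23 → X
Y(24)+Z(25): 49≡23 → X
H(7)+F(5): 12 → M
H(7)+H(7): 14 → O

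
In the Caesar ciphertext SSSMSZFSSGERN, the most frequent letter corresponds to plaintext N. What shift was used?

The most frequent ciphertext letter is S (appears 6 times).
S is position 18; N is position 13.
Shift = 5.

5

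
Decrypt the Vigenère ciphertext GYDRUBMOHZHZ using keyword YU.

IEFXWHOUJFJF

Repeat the key across the ciphertext: YUYUYUYUYUYU
G(6)−Y(24): -18≡8 → I
Y(24)−U(20): 4 → E
D(3)−Y(24): -21≡5 → F
R(17)−U(20): -3≡23 → X
U(20)−Y(24): -4≡22 → W
B(1)−U(20): -19≡7 → H
M(12)−Y(24): -12≡14 → O
O(14)−U(20): -6≡20 → U
H(7)−Y(24): -17≡9 → J
Z(25)−U(20): 5 → F
H(7)−Y(24): -17≡9 → J
Z(25)−U(20): 5 → F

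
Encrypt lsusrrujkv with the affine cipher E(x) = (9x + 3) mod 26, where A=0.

l(11): 9·11+3=102≡24 → y
s(18): 9·18+3=165≡9 → j
u(20): 9·20+3=183≡1 → b
s(18): 9·18+3=165≡9 → j
r(17): 9·17+3=156≡0 → a
r(17): 9·17+3=156≡0 → a
u(20): 9·20+3=183≡1 → b
j(9): 9·9+3=84≡6 → g
k(10): 9·10+3=93≡15 → p
v(21): 9·21+3=192≡10 → k

yjbjaabgpk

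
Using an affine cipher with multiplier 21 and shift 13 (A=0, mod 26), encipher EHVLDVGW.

E(4): 21·4+13=97≡19 → T
H(7): 21·7+13=160≡4 → E
V(21): 21·21+13=454≡12 → M
L(11): 21·11+13=244≡10 → K
D(3): 21·3+13=76≡24 → Y
V(21): 21·21+13=454≡12 → M
G(6): 21·6+13=139≡9 → J
W(22): 21·22+13=475≡7 → H

TEMKYMJH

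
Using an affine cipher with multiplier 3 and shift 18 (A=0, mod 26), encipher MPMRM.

CLCRC

M(12): 3·12+18=54≡2 → C
P(15): 3·15+18=63≡11 → L
M(12): 3·12+18=54≡2 → C
R(17): 3·17+18=69≡17 → R
M(12): 3·12+18=54≡2 → C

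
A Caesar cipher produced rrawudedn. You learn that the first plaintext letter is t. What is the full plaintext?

From the crib: r(17)−t(19)=-2≡24, so the shift is 24.
Subtract 24 from each ciphertext letter:
r(17): 17−24=-7≡19 → t
r(17): 17−24=-7≡19 → t
a(0): 0−24=-24≡2 → c
w(22): 22−24=-2≡24 → y
u(20): 20−24=-4≡22 → w
d(3): 3−24=-21≡5 → f
e(4): 4−24=-20≡6 → g
d(3): 3−24=-21≡5 → f
n(13): 13−24=-11≡15 → p

ttcywfgfp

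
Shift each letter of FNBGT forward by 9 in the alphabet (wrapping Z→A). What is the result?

OWKPC

F(5): 5+9=14 → O
N(13): 13+9=22 → W
B(1): 1+9=10 → K
G(6): 6+9=15 → P
T(19): 19+9=28≡2 → C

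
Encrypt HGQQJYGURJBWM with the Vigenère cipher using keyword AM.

HSQCJKGGRVBIM

Repeat the key across the message: AMAMAMAMAMAMA
H(7)+A(0): 7 → H
G(6)+M(12): 18 → S
Q(16)+A(0): 16 → Q
Q(16)+M(12): 28≡2 → C
J(9)+A(0): 9 → J
Y(24)+M(12): 36≡10 → K
G(6)+A(0): 6 → G
U(20)+M(12): 32≡6 → G
R(17)+A(0): 17 → R
J(9)+M(12): 21 → V
B(1)+A(0): 1 → B
W(22)+M(12): 34≡8 → I
M(12)+A(0): 12 → M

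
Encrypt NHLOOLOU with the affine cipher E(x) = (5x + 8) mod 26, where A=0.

VRLAALAE

N(13): 5·13+8=73≡21 → V
H(7): 5·7+8=43≡17 → R
L(11): 5·11+8=63≡11 → L
O(14): 5·14+8=78≡0 → A
O(14): 5·14+8=78≡0 → A
L(11): 5·11+8=63≡11 → L
O(14): 5·14+8=78≡0 → A
U(20): 5·20+8=108≡4 → E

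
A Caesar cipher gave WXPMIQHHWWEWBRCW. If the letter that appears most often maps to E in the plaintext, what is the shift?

The most frequent ciphertext letter is W (appears 5 times).
W is position 22; E is position 4.
Shift = 18.

18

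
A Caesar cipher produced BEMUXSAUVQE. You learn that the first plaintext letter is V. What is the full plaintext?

From the crib: B(1)−V(21)=-20≡6, so the shift is 6.
Subtract 6 from each ciphertext letter:
B(1): 1−6=-5≡21 → V
E(4): 4−6=-2≡24 → Y
M(12): 12−6=6 → G
U(20): 20−6=14 → O
X(23): 23−6=17 → R
S(18): 18−6=12 → M
A(0): 0−6=-6≡20 → U
U(20): 20−6=14 → O
V(21): 21−6=15 → P
Q(16): 16−6=10 → K
E(4): 4−6=-2≡24 → Y

VYGORMUOPKY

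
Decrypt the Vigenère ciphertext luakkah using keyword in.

Repeat the key across the ciphertext: ininini
l(11)−i(8): 3 → d
u(20)−n(13): 7 → h
a(0)−i(8): -8≡18 → s
k(10)−n(13): -3≡23 → x
k(10)−i(8): 2 → c
a(0)−n(13): -13≡13 → n
h(7)−i(8): -1≡25 → z

dhsxcnz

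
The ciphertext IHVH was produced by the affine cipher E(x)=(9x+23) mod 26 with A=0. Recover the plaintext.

HEUE

The inverse of 9 mod 26 is 3, since 9·3=27≡1. Apply D(y)=3·(y−23) mod 26:
I(8): 3·(8−23)=-45≡7 → H
H(7): 3·(7−23)=-48≡4 → E
V(21): 3·(21−23)=-6≡20 → U
H(7): 3·(7−23)=-48≡4 → E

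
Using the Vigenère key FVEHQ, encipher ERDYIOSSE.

JMHFYTNWL

Repeat the key across the message: FVEHQFVEH
E(4)+F(5): 9 → J
R(17)+V(21): 38≡12 → M
D(3)+E(4): 7 → H
Y(24)+H(7): 31≡5 → F
I(8)+Q(16): 24 → Y
O(14)+F(5): 19 → T
S(18)+V(21): 39≡13 → N
S(18)+E(4): 22 → W
E(4)+H(7): 11 → L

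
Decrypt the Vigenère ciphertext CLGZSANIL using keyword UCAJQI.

Repeat the key across the ciphertext: UCAJQIUCA
C(2)−U(20): -18≡8 → I
L(11)−C(2): 9 → J
G(6)−A(0): 6 → G
Z(25)−J(9): 16 → Q
S(18)−Q(16): 2 → C
A(0)−I(8): -8≡18 → S
N(13)−U(20): -7≡19 → T
I(8)−C(2): 6 → G
L(11)−A(0): 11 → L

IJGQCSTGL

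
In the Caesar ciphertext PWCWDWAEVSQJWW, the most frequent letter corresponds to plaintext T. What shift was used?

The most frequent ciphertext letter is W (appears 5 times).
W is position 22; T is position 19.
Shift = 3.

3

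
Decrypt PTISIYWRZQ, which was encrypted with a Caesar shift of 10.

P(15): 15−10=5 → F
T(19): 19−10=9 → J
I(8): 8−10=-2≡24 → Y
S(18): 18−10=8 → I
I(8): 8−10=-2≡24 → Y
Y(24): 24−10=14 → O
W(22): 22−10=12 → M
R(17): 17−10=7 → H
Z(25): 25−10=15 → P
Q(16): 16−10=6 → G

FJYIYOMHPG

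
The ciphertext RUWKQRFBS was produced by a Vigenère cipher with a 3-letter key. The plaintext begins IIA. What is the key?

JMW

Subtract each crib letter from the matching ciphertext letter (mod 26):
R(17)−I(8)=9 → J
U(20)−I(8)=12 → M
W(22)−A(0)=22 → W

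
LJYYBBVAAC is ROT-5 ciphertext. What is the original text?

GETTWWQVVX

L(11): 11−5=6 → G
J(9): 9−5=4 → E
Y(24): 24−5=19 → T
Y(24): 24−5=19 → T
B(1): 1−5=-4≡22 → W
B(1): 1−5=-4≡22 → W
V(21): 21−5=16 → Q
A(0): 0−5=-5≡21 → V
A(0): 0−5=-5≡21 → V
C(2): 2−5=-3≡23 → X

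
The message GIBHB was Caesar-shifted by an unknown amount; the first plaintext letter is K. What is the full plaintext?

From the crib: G(6)−K(10)=-4≡22, so the shift is 22.
Subtract 22 from each ciphertext letter:
G(6): 6−22=-16≡10 → K
I(8): 8−22=-14≡12 → M
B(1): 1−22=-21≡5 → F
H(7): 7−22=-15≡11 → L
B(1): 1−22=-21≡5 → F

KMFLF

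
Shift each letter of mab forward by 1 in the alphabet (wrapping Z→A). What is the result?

m(12): 12+1=13 → n
a(0): 0+1=1 → b
b(1): 1+1=2 → c

nbc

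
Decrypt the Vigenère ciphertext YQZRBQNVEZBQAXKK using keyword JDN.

Repeat the key across the ciphertext: JDNJDNJDNJDNJDNJ
Y(24)−J(9): 15 → P
Q(16)−D(3): 13 → N
Z(25)−N(13): 12 → M
R(17)−J(9): 8 → I
B(1)−D(3): -2≡24 → Y
Q(16)−N(13): 3 → D
N(13)−J(9): 4 → E
V(21)−D(3): 18 → S
E(4)−N(13): -9≡17 → R
Z(25)−J(9): 16 → Q
B(1)−D(3): -2≡24 → Y
Q(16)−N(13): 3 → D
A(0)−J(9): -9≡17 → R
X(23)−D(3): 20 → U
K(10)−N(13): -3≡23 → X
K(10)−J(9): 1 → B

PNMIYDESRQYDRUXB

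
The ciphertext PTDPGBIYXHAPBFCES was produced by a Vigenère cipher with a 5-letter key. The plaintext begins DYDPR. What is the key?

MVAAP

Subtract each crib letter from the matching ciphertext letter (mod 26):
P(15)−D(3)=12 → M
T(19)−Y(24)=-5≡21 → V
D(3)−D(3)=0 → A
P(15)−P(15)=0 → A
G(6)−R(17)=-11≡15 → P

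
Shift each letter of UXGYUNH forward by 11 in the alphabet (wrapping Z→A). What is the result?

U(20): 20+11=31≡5 → F
X(23): 23+11=34≡8 → I
G(6): 6+11=17 → R
Y(24): 24+11=35≡9 → J
U(20): 20+11=31≡5 → F
N(13): 13+11=24 → Y
H(7): 7+11=18 → S

FIRJFYS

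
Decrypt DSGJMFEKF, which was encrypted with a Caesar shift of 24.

FUILOHGMH

D(3): 3−24=-21≡5 → F
S(18): 18−24=-6≡20 → U
G(6): 6−24=-18≡8 → I
J(9): 9−24=-15≡11 → L
M(12): 12−24=-12≡14 → O
F(5): 5−24=-19≡7 → H
E(4): 4−24=-20≡6 → G
K(10): 10−24=-14≡12 → M
F(5): 5−24=-19≡7 → H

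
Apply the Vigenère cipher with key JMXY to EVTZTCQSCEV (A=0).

Repeat the key across the message: JMXYJMXYJMX
E(4)+J(9): 13 → N
V(21)+M(12): 33≡7 → H
T(19)+X(23): 42≡16 → Q
Z(25)+Y(24): 49≡23 → X
T(19)+J(9): 28≡2 → C
C(2)+M(12): 14 → O
Q(16)+X(23): 39≡13 → N
S(18)+Y(24): 42≡16 → Q
C(2)+J(9): 11 → L
E(4)+M(12): 16 → Q
V(21)+X(23): 44≡18 → S

NHQXCONQLQS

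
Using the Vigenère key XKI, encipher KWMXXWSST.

HGUUHEPCB

Repeat the key across the message: XKIXKIXKI
K(10)+X(23): 33≡7 → H
W(22)+K(10): 32≡6 → G
M(12)+I(8): 20 → U
X(23)+X(23): 46≡20 → U
X(23)+K(10): 33≡7 → H
W(22)+I(8): 30≡4 → E
S(18)+X(23): 41≡15 → P
S(18)+K(10): 28≡2 → C
T(19)+I(8): 27≡1 → B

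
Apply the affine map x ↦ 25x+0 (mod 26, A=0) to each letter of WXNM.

W(22): 25·22+0=550≡4 → E
X(23): 25·23+0=575≡3 → D
N(13): 25·13+0=325≡13 → N
M(12): 25·12+0=300≡14 → O

EDNO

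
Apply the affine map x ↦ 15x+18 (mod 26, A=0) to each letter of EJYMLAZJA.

E(4): 15·4+18=78≡0 → A
J(9): 15·9+18=153≡23 → X
Y(24): 15·24+18=378≡14 → O
M(12): 15·12+18=198≡16 → Q
L(11): 15·11+18=183≡1 → B
A(0): 15·0+18=18 → S
Z(25): 15·25+18=393≡3 → D
J(9): 15·9+18=153≡23 → X
A(0): 15·0+18=18 → S

AXOQBSDXS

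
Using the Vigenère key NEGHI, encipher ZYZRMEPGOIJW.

MCFYURTMVQWA

Repeat the key across the message: NEGHINEGHINE
Z(25)+N(13): 38≡12 → M
Y(24)+E(4): 28≡2 → C
Z(25)+G(6): 31≡5 → F
R(17)+H(7): 24 → Y
M(12)+I(8): 20 → U
E(4)+N(13): 17 → R
P(15)+E(4): 19 → T
G(6)+G(6): 12 → M
O(14)+H(7): 21 → V
I(8)+I(8): 16 → Q
J(9)+N(13): 22 → W
W(22)+E(4): 26≡0 → A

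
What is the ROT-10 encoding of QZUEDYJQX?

Q(16): 16+10=26≡0 → A
Z(25): 25+10=35≡9 → J
U(20): 20+10=30≡4 → E
E(4): 4+10=14 → O
D(3): 3+10=13 → N
Y(24): 24+10=34≡8 → I
J(9): 9+10=19 → T
Q(16): 16+10=26≡0 → A
X(23): 23+10=33≡7 → H

AJEONITAH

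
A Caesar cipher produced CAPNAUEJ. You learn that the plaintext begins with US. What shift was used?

8

From the crib: C(2)−U(20)=-18≡8, so the shift is 8.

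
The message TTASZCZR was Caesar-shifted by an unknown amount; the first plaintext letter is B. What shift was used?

18

From the crib: T(19)−B(1)=18, so the shift is 18.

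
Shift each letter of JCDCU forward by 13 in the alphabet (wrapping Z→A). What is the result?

J(9): 9+13=22 → W
C(2): 2+13=15 → P
D(3): 3+13=16 → Q
C(2): 2+13=15 → P
U(20): 20+13=33≡7 → H

WPQPH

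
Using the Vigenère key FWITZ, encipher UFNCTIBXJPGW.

ZBVVSNXFCOLS

Repeat the key across the message: FWITZFWITZFW
U(20)+F(5): 25 → Z
F(5)+W(22): 27≡1 → B
N(13)+I(8): 21 → V
C(2)+T(19): 21 → V
T(19)+Z(25): 44≡18 → S
I(8)+F(5): 13 → N
B(1)+W(22): 23 → X
X(23)+I(8): 31≡5 → F
J(9)+T(19): 28≡2 → C
P(15)+Z(25): 40≡14 → O
G(6)+F(5): 11 → L
W(22)+W(22): 44≡18 → S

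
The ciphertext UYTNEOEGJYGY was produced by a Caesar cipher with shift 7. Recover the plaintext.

NRMGXHXZCRZR

U(20): 20−7=13 → N
Y(24): 24−7=17 → R
T(19): 19−7=12 → M
N(13): 13−7=6 → G
E(4): 4−7=-3≡23 → X
O(14): 14−7=7 → H
E(4): 4−7=-3≡23 → X
G(6): 6−7=-1≡25 → Z
J(9): 9−7=2 → C
Y(24): 24−7=17 → R
G(6): 6−7=-1≡25 → Z
Y(24): 24−7=17 → R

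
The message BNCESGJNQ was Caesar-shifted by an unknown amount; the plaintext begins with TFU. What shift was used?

8

From the crib: B(1)−T(19)=-18≡8, so the shift is 8.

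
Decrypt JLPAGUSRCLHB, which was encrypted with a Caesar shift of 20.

PRVGMAYXIRNH

J(9): 9−20=-11≡15 → P
L(11): 11−20=-9≡17 → R
P(15): 15−20=-5≡21 → V
A(0): 0−20=-20≡6 → G
G(6): 6−20=-14≡12 → M
U(20): 20−20=0 → A
S(18): 18−20=-2≡24 → Y
R(17): 17−20=-3≡23 → X
C(2): 2−20=-18≡8 → I
L(11): 11−20=-9≡17 → R
H(7): 7−20=-13≡13 → N
B(1): 1−20=-19≡7 → H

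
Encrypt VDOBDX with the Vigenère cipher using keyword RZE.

MCSSCB

Repeat the key across the message: RZERZE
V(21)+R(17): 38≡12 → M
D(3)+Z(25): 28≡2 → C
O(14)+E(4): 18 → S
B(1)+R(17): 18 → S
D(3)+Z(25): 28≡2 → C
X(23)+E(4): 27≡1 → B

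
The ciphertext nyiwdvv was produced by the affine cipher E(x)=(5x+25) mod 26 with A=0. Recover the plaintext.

The inverse of 5 mod 26 is 21, since 5·21=105≡1. Apply D(y)=21·(y−25) mod 26:
n(13): 21·(13−25)=-252≡8 → i
y(24): 21·(24−25)=-21≡5 → f
i(8): 21·(8−25)=-357≡7 → h
w(22): 21·(22−25)=-63≡15 → p
d(3): 21·(3−25)=-462≡6 → g
v(21): 21·(21−25)=-84≡20 → u
v(21): 21·(21−25)=-84≡20 → u

ifhpguu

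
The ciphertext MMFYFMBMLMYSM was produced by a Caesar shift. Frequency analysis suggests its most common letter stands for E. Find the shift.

The most frequent ciphertext letter is M (appears 6 times).
M is position 12; E is position 4.
Shift = 8.

8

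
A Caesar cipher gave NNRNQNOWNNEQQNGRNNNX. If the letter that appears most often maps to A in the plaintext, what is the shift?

The most frequent ciphertext letter is N (appears 10 times).
N is position 13; A is position 0.
Shift = 13.

13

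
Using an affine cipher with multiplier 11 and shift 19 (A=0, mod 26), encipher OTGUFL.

O(14): 11·14+19=173≡17 → R
T(19): 11·19+19=228≡20 → U
G(6): 11·6+19=85≡7 → H
U(20): 11·20+19=239≡5 → F
F(5): 11·5+19=74≡22 → W
L(11): 11·11+19=140≡10 → K

RUHFWK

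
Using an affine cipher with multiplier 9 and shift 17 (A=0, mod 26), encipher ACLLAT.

A(0): 9·0+17=17 → R
C(2): 9·2+17=35≡9 → J
L(11): 9·11+17=116≡12 → M
L(11): 9·11+17=116≡12 → M
A(0): 9·0+17=17 → R
T(19): 9·19+17=188≡6 → G

RJMMRG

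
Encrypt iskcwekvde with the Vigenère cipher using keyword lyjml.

Repeat the key across the message: lyjmllyjml
i(8)+l(11): 19 → t
s(18)+y(24): 42≡16 → q
k(10)+j(9): 19 → t
c(2)+m(12): 14 → o
w(22)+l(11): 33≡7 → h
e(4)+l(11): 15 → p
k(10)+y(24): 34≡8 → i
v(21)+j(9): 30≡4 → e
d(3)+m(12): 15 → p
e(4)+l(11): 15 → p

tqtohpiepp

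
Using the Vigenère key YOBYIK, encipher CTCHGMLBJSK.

Repeat the key across the message: YOBYIKYOBYI
C(2)+Y(24): 26≡0 → A
T(19)+O(14): 33≡7 → H
C(2)+B(1): 3 → D
H(7)+Y(24): 31≡5 → F
G(6)+I(8): 14 → O
M(12)+K(10): 22 → W
L(11)+Y(24): 35≡9 → J
B(1)+O(14): 15 → P
J(9)+B(1): 10 → K
S(18)+Y(24): 42≡16 → Q
K(10)+I(8): 18 → S

AHDFOWJPKQS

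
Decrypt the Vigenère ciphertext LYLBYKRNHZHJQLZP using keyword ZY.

Repeat the key across the ciphertext: ZYZYZYZYZYZYZYZY
L(11)−Z(25): -14≡12 → M
Y(24)−Y(24): 0 → A
L(11)−Z(25): -14≡12 → M
B(1)−Y(24): -23≡3 → D
Y(24)−Z(25): -1≡25 → Z
K(10)−Y(24): -14≡12 → M
R(17)−Z(25): -8≡18 → S
N(13)−Y(24): -11≡15 → P
H(7)−Z(25): -18≡8 → I
Z(25)−Y(24): 1 → B
H(7)−Z(25): -18≡8 → I
J(9)−Y(24): -15≡11 → L
Q(16)−Z(25): -9≡17 → R
L(11)−Y(24): -13≡13 → N
Z(25)−Z(25): 0 → A
P(15)−Y(24): -9≡17 → R

MAMDZMSPIBILRNAR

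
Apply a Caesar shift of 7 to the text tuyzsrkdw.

abfgzyrkd

t(19): 19+7=26≡0 → a
u(20): 20+7=27≡1 → b
y(24): 24+7=31≡5 → f
z(25): 25+7=32≡6 → g
s(18): 18+7=25 → z
r(17): 17+7=24 → y
k(10): 10+7=17 → r
d(3): 3+7=10 → k
w(22): 22+7=29≡3 → d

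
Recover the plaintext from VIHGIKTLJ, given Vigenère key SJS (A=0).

DZPOZSBCR

Repeat the key across the ciphertext: SJSSJSSJS
V(21)−S(18): 3 → D
I(8)−J(9): -1≡25 → Z
H(7)−S(18): -11≡15 → P
G(6)−S(18): -12≡14 → O
I(8)−J(9): -1≡25 → Z
K(10)−S(18): -8≡18 → S
T(19)−S(18): 1 → B
L(11)−J(9): 2 → C
J(9)−S(18): -9≡17 → R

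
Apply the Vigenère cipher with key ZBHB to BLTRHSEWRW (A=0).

Repeat the key across the message: ZBHBZBHBZB
B(1)+Z(25): 26≡0 → A
L(11)+B(1): 12 → M
T(19)+H(7): 26≡0 → A
R(17)+B(1): 18 → S
H(7)+Z(25): 32≡6 → G
S(18)+B(1): 19 → T
E(4)+H(7): 11 → L
W(22)+B(1): 23 → X
R(17)+Z(25): 42≡16 → Q
W(22)+B(1): 23 → X

AMASGTLXQX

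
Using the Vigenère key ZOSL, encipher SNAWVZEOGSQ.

RBSHUNWZFGI

Repeat the key across the message: ZOSLZOSLZOS
S(18)+Z(25): 43≡17 → R
N(13)+O(14): 27≡1 → B
A(0)+S(18): 18 → S
W(22)+L(11): 33≡7 → H
V(21)+Z(25): 46≡20 → U
Z(25)+O(14): 39≡13 → N
E(4)+S(18): 22 → W
O(14)+L(11): 25 → Z
G(6)+Z(25): 31≡5 → F
S(18)+O(14): 32≡6 → G
Q(16)+S(18): 34≡8 → I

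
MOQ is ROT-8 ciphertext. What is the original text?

M(12): 12−8=4 → E
O(14): 14−8=6 → G
Q(16): 16−8=8 → I

EGI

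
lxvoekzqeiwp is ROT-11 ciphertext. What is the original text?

amkdtzoftxle

l(11): 11−11=0 → a
x(23): 23−11=12 → m
v(21): 21−11=10 → k
o(14): 14−11=3 → d
e(4): 4−11=-7≡19 → t
k(10): 10−11=-1≡25 → z
z(25): 25−11=14 → o
q(16): 16−11=5 → f
e(4): 4−11=-7≡19 → t
i(8): 8−11=-3≡23 → x
w(22): 22−11=11 → l
p(15): 15−11=4 → e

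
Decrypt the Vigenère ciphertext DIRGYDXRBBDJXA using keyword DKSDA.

Repeat the key across the ciphertext: DKSDADKSDADKSD
D(3)−D(3): 0 → A
I(8)−K(10): -2≡24 → Y
R(17)−S(18): -1≡25 → Z
G(6)−D(3): 3 → D
Y(24)−A(0): 24 → Y
D(3)−D(3): 0 → A
X(23)−K(10): 13 → N
R(17)−S(18): -1≡25 → Z
B(1)−D(3): -2≡24 → Y
B(1)−A(0): 1 → B
D(3)−D(3): 0 → A
J(9)−K(10): -1≡25 → Z
X(23)−S(18): 5 → F
A(0)−D(3): -3≡23 → X

AYZDYANZYBAZFX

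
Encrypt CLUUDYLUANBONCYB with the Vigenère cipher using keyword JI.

Repeat the key across the message: JIJIJIJIJIJIJIJI
C(2)+J(9): 11 → L
L(11)+I(8): 19 → T
U(20)+J(9): 29≡3 → D
U(20)+I(8): 28≡2 → C
D(3)+J(9): 12 → M
Y(24)+I(8): 32≡6 → G
L(11)+J(9): 20 → U
U(20)+I(8): 28≡2 → C
A(0)+J(9): 9 → J
N(13)+I(8): 21 → V
B(1)+J(9): 10 → K
O(14)+I(8): 22 → W
N(13)+J(9): 22 → W
C(2)+I(8): 10 → K
Y(24)+J(9): 33≡7 → H
B(1)+I(8): 9 → J

LTDCMGUCJVKWWKHJ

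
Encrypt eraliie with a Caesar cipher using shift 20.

ylufccy

e(4): 4+20=24 → y
r(17): 17+20=37≡11 → l
a(0): 0+20=20 → u
l(11): 11+20=31≡5 → f
i(8): 8+20=28≡2 → c
i(8): 8+20=28≡2 → c
e(4): 4+20=24 → y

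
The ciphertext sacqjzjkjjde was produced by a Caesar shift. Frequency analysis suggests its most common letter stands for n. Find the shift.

22

The most frequent ciphertext letter is j (appears 4 times).
j is position 9; n is position 13.
Shift = -4≡22.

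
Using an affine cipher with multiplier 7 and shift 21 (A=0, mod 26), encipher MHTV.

M(12): 7·12+21=105≡1 → B
H(7): 7·7+21=70≡18 → S
T(19): 7·19+21=154≡24 → Y
V(21): 7·21+21=168≡12 → M

BSYM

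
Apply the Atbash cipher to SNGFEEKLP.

S(18) → H(7)
N(13) → M(12)
G(6) → T(19)
F(5) → U(20)
E(4) → V(21)
E(4) → V(21)
K(10) → P(15)
L(11) → O(14)
P(15) → K(10)

HMTUVVPOK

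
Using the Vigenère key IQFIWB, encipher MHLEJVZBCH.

UXQMFWHRHP

Repeat the key across the message: IQFIWBIQFI
M(12)+I(8): 20 → U
H(7)+Q(16): 23 → X
L(11)+F(5): 16 → Q
E(4)+I(8): 12 → M
J(9)+W(22): 31≡5 → F
V(21)+B(1): 22 → W
Z(25)+I(8): 33≡7 → H
B(1)+Q(16): 17 → R
C(2)+F(5): 7 → H
H(7)+I(8): 15 → P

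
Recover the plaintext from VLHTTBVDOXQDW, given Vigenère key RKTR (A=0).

EBOCCRCMXNXMF

Repeat the key across the ciphertext: RKTRRKTRRKTRR
V(21)−R(17): 4 → E
L(11)−K(10): 1 → B
H(7)−T(19): -12≡14 → O
T(19)−R(17): 2 → C
T(19)−R(17): 2 → C
B(1)−K(10): -9≡17 → R
V(21)−T(19): 2 → C
D(3)−R(17): -14≡12 → M
O(14)−R(17): -3≡23 → X
X(23)−K(10): 13 → N
Q(16)−T(19): -3≡23 → X
D(3)−R(17): -14≡12 → M
W(22)−R(17): 5 → F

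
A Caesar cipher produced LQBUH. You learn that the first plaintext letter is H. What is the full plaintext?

HMXQD

From the crib: L(11)−H(7)=4, so the shift is 4.
Subtract 4 from each ciphertext letter:
L(11): 11−4=7 → H
Q(16): 16−4=12 → M
B(1): 1−4=-3≡23 → X
U(20): 20−4=16 → Q
H(7): 7−4=3 → D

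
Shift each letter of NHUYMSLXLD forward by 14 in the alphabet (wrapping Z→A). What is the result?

N(13): 13+14=27≡1 → B
H(7): 7+14=21 → V
U(20): 20+14=34≡8 → I
Y(24): 24+14=38≡12 → M
M(12): 12+14=26≡0 → A
S(18): 18+14=32≡6 → G
L(11): 11+14=25 → Z
X(23): 23+14=37≡11 → L
L(11): 11+14=25 → Z
D(3): 3+14=17 → R

BVIMAGZLZR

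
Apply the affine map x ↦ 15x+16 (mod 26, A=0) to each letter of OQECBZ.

SWYUFB

O(14): 15·14+16=226≡18 → S
Q(16): 15·16+16=256≡22 → W
E(4): 15·4+16=76≡24 → Y
C(2): 15·2+16=46≡20 → U
B(1): 15·1+16=31≡5 → F
Z(25): 15·25+16=391≡1 → B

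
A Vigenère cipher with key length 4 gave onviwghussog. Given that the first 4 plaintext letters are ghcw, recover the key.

igtm

Subtract each crib letter from the matching ciphertext letter (mod 26):
o(14)−g(6)=8 → i
n(13)−h(7)=6 → g
v(21)−c(2)=19 → t
i(8)−w(22)=-14≡12 → m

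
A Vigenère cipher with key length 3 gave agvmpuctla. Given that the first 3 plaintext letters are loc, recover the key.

pst

Subtract each crib letter from the matching ciphertext letter (mod 26):
a(0)−l(11)=-11≡15 → p
g(6)−o(14)=-8≡18 → s
v(21)−c(2)=19 → t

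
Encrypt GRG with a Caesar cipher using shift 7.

G(6): 6+7=13 → N
R(17): 17+7=24 → Y
G(6): 6+7=13 → N

NYN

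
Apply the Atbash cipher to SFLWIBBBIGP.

HUODRYYYRTK

S(18) → H(7)
F(5) → U(20)
L(11) → O(14)
W(22) → D(3)
I(8) → R(17)
B(1) → Y(24)
B(1) → Y(24)
B(1) → Y(24)
I(8) → R(17)
G(6) → T(19)
P(15) → K(10)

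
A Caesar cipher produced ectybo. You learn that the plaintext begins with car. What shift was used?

2

From the crib: e(4)−c(2)=2, so the shift is 2.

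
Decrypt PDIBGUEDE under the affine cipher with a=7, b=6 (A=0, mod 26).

The inverse of 7 mod 26 is 15, since 7·15=105≡1. Apply D(y)=15·(y−6) mod 26:
P(15): 15·(15−6)=135≡5 → F
D(3): 15·(3−6)=-45≡7 → H
I(8): 15·(8−6)=30≡4 → E
B(1): 15·(1−6)=-75≡3 → D
G(6): 15·(6−6)=0 → A
U(20): 15·(20−6)=210≡2 → C
E(4): 15·(4−6)=-30≡22 → W
D(3): 15·(3−6)=-45≡7 → H
E(4): 15·(4−6)=-30≡22 → W

FHEDACWHW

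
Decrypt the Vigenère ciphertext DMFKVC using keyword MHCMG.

Repeat the key across the ciphertext: MHCMGM
D(3)−M(12): -9≡17 → R
M(12)−H(7): 5 → F
F(5)−C(2): 3 → D
K(10)−M(12): -2≡24 → Y
V(21)−G(6): 15 → P
C(2)−M(12): -10≡16 → Q

RFDYPQ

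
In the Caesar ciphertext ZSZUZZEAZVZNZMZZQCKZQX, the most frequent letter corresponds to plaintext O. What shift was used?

11

The most frequent ciphertext letter is Z (appears 10 times).
Z is position 25; O is position 14.
Shift = 11.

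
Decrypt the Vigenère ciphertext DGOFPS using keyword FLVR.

Repeat the key across the ciphertext: FLVRFL
D(3)−F(5): -2≡24 → Y
G(6)−L(11): -5≡21 → V
O(14)−V(21): -7≡19 → T
F(5)−R(17): -12≡14 → O
P(15)−F(5): 10 → K
S(18)−L(11): 7 → H

YVTOKH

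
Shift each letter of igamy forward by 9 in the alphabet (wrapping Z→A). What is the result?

rpjvh

i(8): 8+9=17 → r
g(6): 6+9=15 → p
a(0): 0+9=9 → j
m(12): 12+9=21 → v
y(24): 24+9=33≡7 → h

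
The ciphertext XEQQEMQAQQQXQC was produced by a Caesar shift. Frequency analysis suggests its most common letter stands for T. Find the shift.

23

The most frequent ciphertext letter is Q (appears 7 times).
Q is position 16; T is position 19.
Shift = -3≡23.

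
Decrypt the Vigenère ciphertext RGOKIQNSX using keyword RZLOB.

Repeat the key across the ciphertext: RZLOBRZLO
R(17)−R(17): 0 → A
G(6)−Z(25): -19≡7 → H
O(14)−L(11): 3 → D
K(10)−O(14): -4≡22 → W
I(8)−B(1): 7 → H
Q(16)−R(17): -1≡25 → Z
N(13)−Z(25): -12≡14 → O
S(18)−L(11): 7 → H
X(23)−O(14): 9 → J

AHDWHZOHJ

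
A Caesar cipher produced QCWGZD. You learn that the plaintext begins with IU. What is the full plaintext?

IUOYRV

From the crib: Q(16)−I(8)=8, so the shift is 8.
Subtract 8 from each ciphertext letter:
Q(16): 16−8=8 → I
C(2): 2−8=-6≡20 → U
W(22): 22−8=14 → O
G(6): 6−8=-2≡24 → Y
Z(25): 25−8=17 → R
D(3): 3−8=-5≡21 → V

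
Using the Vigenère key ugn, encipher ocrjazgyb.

iiedgmaeo

Repeat the key across the message: ugnugnugn
o(14)+u(20): 34≡8 → i
c(2)+g(6): 8 → i
r(17)+n(13): 30≡4 → e
j(9)+u(20): 29≡3 → d
a(0)+g(6): 6 → g
z(25)+n(13): 38≡12 → m
g(6)+u(20): 26≡0 → a
y(24)+g(6): 30≡4 → e
b(1)+n(13): 14 → o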